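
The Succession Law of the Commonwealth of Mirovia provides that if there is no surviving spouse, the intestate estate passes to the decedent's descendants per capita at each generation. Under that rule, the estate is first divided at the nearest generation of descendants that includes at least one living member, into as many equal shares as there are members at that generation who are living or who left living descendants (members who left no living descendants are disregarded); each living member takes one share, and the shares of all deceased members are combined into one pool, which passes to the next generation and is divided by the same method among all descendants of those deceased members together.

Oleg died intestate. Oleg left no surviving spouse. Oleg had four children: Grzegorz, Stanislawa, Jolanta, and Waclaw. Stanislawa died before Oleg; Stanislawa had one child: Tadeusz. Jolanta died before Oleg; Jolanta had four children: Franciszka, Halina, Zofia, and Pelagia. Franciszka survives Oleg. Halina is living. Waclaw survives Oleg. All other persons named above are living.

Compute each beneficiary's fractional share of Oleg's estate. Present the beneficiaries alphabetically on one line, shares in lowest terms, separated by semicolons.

There is no surviving spouse, so the entire estate passes to Oleg's descendants per capita at each generation.
At generation 1 (Grzegorz, Stanislawa, Jolanta, Waclaw) there are 4 shares of (1)/4 = 1/4 each.
Living: Grzegorz and Waclaw — each takes 1/4.
Deceased: Stanislawa and Jolanta. Their combined 1/2 is pooled and carried to generation 2.
At generation 2 (Tadeusz, Franciszka, Halina, Zofia, Pelagia) there are 5 shares of (1/2)/5 = 1/10 each.
Living: Tadeusz, Franciszka, Halina, Zofia, and Pelagia — each takes 1/10.

Franciszka 1/10; Grzegorz 1/4; Halina 1/10; Pelagia 1/10; Tadeusz 1/10; Waclaw 1/4; Zofia 1/10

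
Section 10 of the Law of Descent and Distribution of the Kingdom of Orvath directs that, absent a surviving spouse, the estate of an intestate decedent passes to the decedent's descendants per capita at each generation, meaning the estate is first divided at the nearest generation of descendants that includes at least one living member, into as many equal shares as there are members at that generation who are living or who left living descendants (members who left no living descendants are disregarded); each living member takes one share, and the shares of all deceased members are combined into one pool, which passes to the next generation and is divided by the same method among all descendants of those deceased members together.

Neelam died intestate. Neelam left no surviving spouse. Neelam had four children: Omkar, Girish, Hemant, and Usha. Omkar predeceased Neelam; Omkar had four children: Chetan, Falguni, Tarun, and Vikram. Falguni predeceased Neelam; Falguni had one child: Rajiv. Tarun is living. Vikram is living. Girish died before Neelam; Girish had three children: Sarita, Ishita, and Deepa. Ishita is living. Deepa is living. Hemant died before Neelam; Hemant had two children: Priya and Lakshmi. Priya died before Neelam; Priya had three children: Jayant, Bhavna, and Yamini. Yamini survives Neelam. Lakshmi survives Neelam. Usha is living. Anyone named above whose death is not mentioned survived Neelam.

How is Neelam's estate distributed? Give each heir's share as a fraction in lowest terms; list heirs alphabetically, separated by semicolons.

Bhavna 1/24; Chetan 1/12; Deepa 1/12; Ishita 1/12; Jayant 1/24; Lakshmi 1/12; Rajiv 1/24; Sarita 1/12; Tarun 1/12; Usha 1/4; Vikram 1/12; Yamini 1/24

There is no surviving spouse, so the entire estate passes to Neelam's descendants per capita at each generation.
At generation 1 (Omkar, Girish, Hemant, Usha) there are 4 shares of (1)/4 = 1/4 each.
Living: Usha — each takes 1/4.
Deceased: Omkar, Girish, and Hemant. Their combined 3/4 is pooled and carried to generation 2.
At generation 2 (Chetan, Falguni, Tarun, Vikram, Sarita, Ishita, Deepa, Priya, Lakshmi) there are 9 shares of (3/4)/9 = 1/12 each.
Living: Chetan, Tarun, Vikram, Sarita, Ishita, Deepa, and Lakshmi — each takes 1/12.
Deceased: Falguni and Priya. Their combined 1/6 is pooled and carried to generation 3.
At generation 3 (Rajiv, Jayant, Bhavna, Yamini) there are 4 shares of (1/6)/4 = 1/24 each.
Living: Rajiv, Jayant, Bhavna, and Yamini — each takes 1/24.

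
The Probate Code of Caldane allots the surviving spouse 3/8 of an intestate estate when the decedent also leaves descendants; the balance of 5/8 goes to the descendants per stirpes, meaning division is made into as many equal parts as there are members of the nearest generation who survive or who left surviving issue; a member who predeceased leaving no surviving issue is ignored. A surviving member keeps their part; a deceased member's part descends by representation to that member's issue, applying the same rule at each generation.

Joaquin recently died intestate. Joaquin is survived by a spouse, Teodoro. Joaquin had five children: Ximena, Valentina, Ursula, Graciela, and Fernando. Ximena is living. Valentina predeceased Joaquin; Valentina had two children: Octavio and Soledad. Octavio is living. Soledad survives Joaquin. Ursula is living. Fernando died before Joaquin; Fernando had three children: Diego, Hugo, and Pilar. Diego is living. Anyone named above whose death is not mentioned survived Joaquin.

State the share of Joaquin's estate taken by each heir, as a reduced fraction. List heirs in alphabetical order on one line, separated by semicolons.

Diego 1/24; Graciela 1/8; Hugo 1/24; Octavio 1/16; Pilar 1/24; Soledad 1/16; Teodoro 3/8; Ursula 1/8; Ximena 1/8

Teodoro, as surviving spouse, takes 3/8.
The remaining 5/8 passes to Joaquin's descendants per stirpes.
The 5/8 is divided into 5 equal shares of 1/8 among Ximena, Valentina, Ursula, Graciela, Fernando.
Ximena is living and takes 1/8.
Valentina predeceased; the 1/8 allotted to Valentina's branch passes to Valentina's issue by representation.
The 1/8 is divided into 2 equal shares of 1/16 among Octavio, Soledad.
Octavio is living and takes 1/16.
Soledad is living and takes 1/16.
Ursula is living and takes 1/8.
Graciela is living and takes 1/8.
Fernando predeceased; the 1/8 allotted to Fernando's branch passes to Fernando's issue by representation.
The 1/8 is divided into 3 equal shares of 1/24 among Diego, Hugo, Pilar.
Diego is living and takes 1/24.
Hugo is living and takes 1/24.
Pilar is living and takes 1/24.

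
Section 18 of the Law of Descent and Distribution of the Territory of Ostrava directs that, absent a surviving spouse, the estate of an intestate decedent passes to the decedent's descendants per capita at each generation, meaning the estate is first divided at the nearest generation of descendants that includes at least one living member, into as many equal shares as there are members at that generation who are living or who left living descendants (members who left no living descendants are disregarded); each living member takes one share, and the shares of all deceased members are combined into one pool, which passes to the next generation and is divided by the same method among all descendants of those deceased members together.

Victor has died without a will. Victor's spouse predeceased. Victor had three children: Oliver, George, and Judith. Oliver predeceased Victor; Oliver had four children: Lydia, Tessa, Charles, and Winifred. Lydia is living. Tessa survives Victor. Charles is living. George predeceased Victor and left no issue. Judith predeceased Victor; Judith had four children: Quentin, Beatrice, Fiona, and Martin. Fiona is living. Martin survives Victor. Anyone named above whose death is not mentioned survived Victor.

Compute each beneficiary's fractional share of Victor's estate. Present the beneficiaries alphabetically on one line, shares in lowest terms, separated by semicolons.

Beatrice 1/8; Charles 1/8; Fiona 1/8; Lydia 1/8; Martin 1/8; Quentin 1/8; Tessa 1/8; Winifred 1/8

There is no surviving spouse, so the entire estate passes to Victor's descendants per capita at each generation.
No one at generation 1 (Oliver, Judith) is living; moving to the next generation.
At generation 2 (Lydia, Tessa, Charles, Winifred, Quentin, Beatrice, Fiona, Martin) there are 8 shares of (1)/8 = 1/8 each.
Living: Lydia, Tessa, Charles, Winifred, Quentin, Beatrice, Fiona, and Martin — each takes 1/8.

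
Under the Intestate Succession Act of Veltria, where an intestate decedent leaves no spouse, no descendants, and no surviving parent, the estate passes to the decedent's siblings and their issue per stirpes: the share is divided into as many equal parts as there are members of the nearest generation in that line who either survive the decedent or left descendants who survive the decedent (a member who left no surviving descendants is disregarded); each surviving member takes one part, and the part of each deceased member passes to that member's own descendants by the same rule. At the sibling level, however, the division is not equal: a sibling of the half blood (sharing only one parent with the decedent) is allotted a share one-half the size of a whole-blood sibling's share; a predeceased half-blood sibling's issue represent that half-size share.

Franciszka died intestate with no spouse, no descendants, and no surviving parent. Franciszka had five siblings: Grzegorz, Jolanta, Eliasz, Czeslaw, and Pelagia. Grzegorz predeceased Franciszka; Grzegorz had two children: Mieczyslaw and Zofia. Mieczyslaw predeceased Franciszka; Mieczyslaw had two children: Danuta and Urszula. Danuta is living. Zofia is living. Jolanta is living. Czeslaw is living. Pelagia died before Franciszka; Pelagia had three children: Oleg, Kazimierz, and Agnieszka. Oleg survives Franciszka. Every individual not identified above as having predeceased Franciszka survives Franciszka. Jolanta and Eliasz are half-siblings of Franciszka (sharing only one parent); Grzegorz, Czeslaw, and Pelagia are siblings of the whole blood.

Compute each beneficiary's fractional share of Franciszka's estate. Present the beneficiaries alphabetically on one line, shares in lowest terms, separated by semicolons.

Agnieszka 1/12; Czeslaw 1/4; Danuta 1/16; Eliasz 1/8; Jolanta 1/8; Kazimierz 1/12; Oleg 1/12; Urszula 1/16; Zofia 1/8

No spouse, descendants, or parent survives, so the estate passes to Franciszka's siblings per stirpes.
Half-blood siblings count for one-half the weight of whole-blood siblings at the initial division.
Dividing 1 in proportion to weights (total weight 4): Grzegorz (weight 1) → 1/4; Jolanta (weight 1/2) → 1/8; Eliasz (weight 1/2) → 1/8; Czeslaw (weight 1) → 1/4; Pelagia (weight 1) → 1/4.
Grzegorz predeceased; the 1/4 allotted to Grzegorz's branch passes to Grzegorz's issue by representation.
The 1/4 is divided into 2 equal shares of 1/8 among Mieczyslaw, Zofia.
Mieczyslaw predeceased; the 1/8 allotted to Mieczyslaw's branch passes to Mieczyslaw's issue by representation.
The 1/8 is divided into 2 equal shares of 1/16 among Danuta, Urszula.
Danuta is living and takes 1/16.
Urszula is living and takes 1/16.
Zofia is living and takes 1/8.
Jolanta is living and takes 1/8.
Eliasz is living and takes 1/8.
Czeslaw is living and takes 1/4.
Pelagia predeceased; the 1/4 allotted to Pelagia's branch passes to Pelagia's issue by representation.
The 1/4 is divided into 3 equal shares of 1/12 among Oleg, Kazimierz, Agnieszka.
Oleg is living and takes 1/12.
Kazimierz is living and takes 1/12.
Agnieszka is living and takes 1/12.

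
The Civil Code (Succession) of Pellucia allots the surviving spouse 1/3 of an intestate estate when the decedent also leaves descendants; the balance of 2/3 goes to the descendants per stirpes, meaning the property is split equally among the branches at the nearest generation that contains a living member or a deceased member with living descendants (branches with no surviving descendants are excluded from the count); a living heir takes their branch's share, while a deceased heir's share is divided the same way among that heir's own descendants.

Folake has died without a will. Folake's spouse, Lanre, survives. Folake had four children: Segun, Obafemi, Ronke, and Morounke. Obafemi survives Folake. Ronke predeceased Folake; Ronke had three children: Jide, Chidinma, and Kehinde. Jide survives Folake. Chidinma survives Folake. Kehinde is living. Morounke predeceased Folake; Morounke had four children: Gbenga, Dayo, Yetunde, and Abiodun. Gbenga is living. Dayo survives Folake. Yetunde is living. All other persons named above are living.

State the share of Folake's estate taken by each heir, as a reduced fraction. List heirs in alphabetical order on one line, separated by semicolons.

Lanre, as surviving spouse, takes 1/3.
The remaining 2/3 passes to Folake's descendants per stirpes.
The 2/3 is divided into 4 equal shares of 1/6 among Segun, Obafemi, Ronke, Morounke.
Segun is living and takes 1/6.
Obafemi is living and takes 1/6.
Ronke predeceased; the 1/6 allotted to Ronke's branch passes to Ronke's issue by representation.
The 1/6 is divided into 3 equal shares of 1/18 among Jide, Chidinma, Kehinde.
Jide is living and takes 1/18.
Chidinma is living and takes 1/18.
Kehinde is living and takes 1/18.
Morounke predeceased; the 1/6 allotted to Morounke's branch passes to Morounke's issue by representation.
The 1/6 is divided into 4 equal shares of 1/24 among Gbenga, Dayo, Yetunde, Abiodun.
Gbenga is living and takes 1/24.
Dayo is living and takes 1/24.
Yetunde is living and takes 1/24.
Abiodun is living and takes 1/24.

Abiodun 1/24; Chidinma 1/18; Dayo 1/24; Gbenga 1/24; Jide 1/18; Kehinde 1/18; Lanre 1/3; Obafemi 1/6; Segun 1/6; Yetunde 1/24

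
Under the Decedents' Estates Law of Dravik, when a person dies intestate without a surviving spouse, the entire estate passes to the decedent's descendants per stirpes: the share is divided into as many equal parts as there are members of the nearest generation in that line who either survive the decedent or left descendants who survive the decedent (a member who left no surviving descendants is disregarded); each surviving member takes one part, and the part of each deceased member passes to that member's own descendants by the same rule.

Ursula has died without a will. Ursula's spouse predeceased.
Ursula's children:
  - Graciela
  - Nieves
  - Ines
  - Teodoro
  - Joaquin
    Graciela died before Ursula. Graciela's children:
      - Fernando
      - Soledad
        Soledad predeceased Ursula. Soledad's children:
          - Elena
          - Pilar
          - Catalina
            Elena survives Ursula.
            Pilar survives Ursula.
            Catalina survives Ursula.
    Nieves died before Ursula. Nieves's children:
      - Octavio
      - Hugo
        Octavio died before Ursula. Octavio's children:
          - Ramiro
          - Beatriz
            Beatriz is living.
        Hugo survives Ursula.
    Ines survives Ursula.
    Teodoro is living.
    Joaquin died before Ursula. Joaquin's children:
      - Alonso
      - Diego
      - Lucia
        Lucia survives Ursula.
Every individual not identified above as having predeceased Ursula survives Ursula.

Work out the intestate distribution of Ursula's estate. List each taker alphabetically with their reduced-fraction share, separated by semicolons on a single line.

Alonso 1/15; Beatriz 1/20; Catalina 1/30; Diego 1/15; Elena 1/30; Fernando 1/10; Hugo 1/10; Ines 1/5; Lucia 1/15; Pilar 1/30; Ramiro 1/20; Teodoro 1/5

There is no surviving spouse, so the entire estate passes to Ursula's descendants per stirpes.
The estate is divided into 5 equal shares of 1/5 among Graciela, Nieves, Ines, Teodoro, Joaquin.
Graciela predeceased; the 1/5 allotted to Graciela's branch passes to Graciela's issue by representation.
The 1/5 is divided into 2 equal shares of 1/10 among Fernando, Soledad.
Fernando is living and takes 1/10.
Soledad predeceased; the 1/10 allotted to Soledad's branch passes to Soledad's issue by representation.
The 1/10 is divided into 3 equal shares of 1/30 among Elena, Pilar, Catalina.
Elena is living and takes 1/30.
Pilar is living and takes 1/30.
Catalina is living and takes 1/30.
Nieves predeceased; the 1/5 allotted to Nieves's branch passes to Nieves's issue by representation.
The 1/5 is divided into 2 equal shares of 1/10 among Octavio, Hugo.
Octavio predeceased; the 1/10 allotted to Octavio's branch passes to Octavio's issue by representation.
The 1/10 is divided into 2 equal shares of 1/20 among Ramiro, Beatriz.
Ramiro is living and takes 1/20.
Beatriz is living and takes 1/20.
Hugo is living and takes 1/10.
Ines is living and takes 1/5.
Teodoro is living and takes 1/5.
Joaquin predeceased; the 1/5 allotted to Joaquin's branch passes to Joaquin's issue by representation.
The 1/5 is divided into 3 equal shares of 1/15 among Alonso, Diego, Lucia.
Alonso is living and takes 1/15.
Diego is living and takes 1/15.
Lucia is living and takes 1/15.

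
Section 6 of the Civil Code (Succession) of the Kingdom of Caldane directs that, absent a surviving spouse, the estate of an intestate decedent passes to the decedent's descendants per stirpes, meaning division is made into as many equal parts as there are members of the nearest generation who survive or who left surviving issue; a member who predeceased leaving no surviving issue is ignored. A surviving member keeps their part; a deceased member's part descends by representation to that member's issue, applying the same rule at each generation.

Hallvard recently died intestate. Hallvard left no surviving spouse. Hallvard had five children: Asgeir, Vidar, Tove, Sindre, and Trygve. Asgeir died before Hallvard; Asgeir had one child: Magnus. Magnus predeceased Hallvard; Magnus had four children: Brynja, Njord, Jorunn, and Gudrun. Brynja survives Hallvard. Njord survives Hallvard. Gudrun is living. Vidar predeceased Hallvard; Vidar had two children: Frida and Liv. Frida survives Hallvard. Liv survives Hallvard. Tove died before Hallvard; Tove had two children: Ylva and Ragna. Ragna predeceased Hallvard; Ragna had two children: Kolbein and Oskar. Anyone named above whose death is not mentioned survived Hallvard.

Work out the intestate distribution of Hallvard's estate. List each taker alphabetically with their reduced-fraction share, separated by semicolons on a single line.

Brynja 1/20; Frida 1/10; Gudrun 1/20; Jorunn 1/20; Kolbein 1/20; Liv 1/10; Njord 1/20; Oskar 1/20; Sindre 1/5; Trygve 1/5; Ylva 1/10

There is no surviving spouse, so the entire estate passes to Hallvard's descendants per stirpes.
The estate is divided into 5 equal shares of 1/5 among Asgeir, Vidar, Tove, Sindre, Trygve.
Asgeir predeceased; the 1/5 allotted to Asgeir's branch passes to Asgeir's issue by representation.
Magnus's line is the sole branch at this level, so the full 1/5 passes to Magnus's issue by representation.
The 1/5 is divided into 4 equal shares of 1/20 among Brynja, Njord, Jorunn, Gudrun.
Brynja is living and takes 1/20.
Njord is living and takes 1/20.
Jorunn is living and takes 1/20.
Gudrun is living and takes 1/20.
Vidar predeceased; the 1/5 allotted to Vidar's branch passes to Vidar's issue by representation.
The 1/5 is divided into 2 equal shares of 1/10 among Frida, Liv.
Frida is living and takes 1/10.
Liv is living and takes 1/10.
Tove predeceased; the 1/5 allotted to Tove's branch passes to Tove's issue by representation.
The 1/5 is divided into 2 equal shares of 1/10 among Ylva, Ragna.
Ylva is living and takes 1/10.
Ragna predeceased; the 1/10 allotted to Ragna's branch passes to Ragna's issue by representation.
The 1/10 is divided into 2 equal shares of 1/20 among Kolbein, Oskar.
Kolbein is living and takes 1/20.
Oskar is living and takes 1/20.
Sindre is living and takes 1/5.
Trygve is living and takes 1/5.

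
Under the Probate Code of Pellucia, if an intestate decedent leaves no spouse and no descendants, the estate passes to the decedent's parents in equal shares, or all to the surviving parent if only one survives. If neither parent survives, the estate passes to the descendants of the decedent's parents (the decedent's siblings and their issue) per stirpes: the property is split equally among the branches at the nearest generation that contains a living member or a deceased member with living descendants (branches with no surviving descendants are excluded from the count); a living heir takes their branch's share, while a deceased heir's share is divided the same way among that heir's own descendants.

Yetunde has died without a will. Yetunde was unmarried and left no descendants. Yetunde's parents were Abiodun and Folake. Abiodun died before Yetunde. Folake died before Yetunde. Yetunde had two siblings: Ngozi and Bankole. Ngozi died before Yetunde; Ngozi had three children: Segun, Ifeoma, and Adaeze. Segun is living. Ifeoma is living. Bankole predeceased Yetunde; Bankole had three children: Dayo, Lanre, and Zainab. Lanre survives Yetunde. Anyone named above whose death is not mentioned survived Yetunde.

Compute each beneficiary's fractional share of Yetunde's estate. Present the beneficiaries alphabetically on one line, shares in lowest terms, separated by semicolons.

Neither parent survives and there are no descendants, so the estate passes to Yetunde's siblings and their issue per stirpes.
The estate is divided into 2 equal shares of 1/2 among Ngozi, Bankole.
Ngozi predeceased; the 1/2 allotted to Ngozi's branch passes to Ngozi's issue by representation.
The 1/2 is divided into 3 equal shares of 1/6 among Segun, Ifeoma, Adaeze.
Segun is living and takes 1/6.
Ifeoma is living and takes 1/6.
Adaeze is living and takes 1/6.
Bankole predeceased; the 1/2 allotted to Bankole's branch passes to Bankole's issue by representation.
The 1/2 is divided into 3 equal shares of 1/6 among Dayo, Lanre, Zainab.
Dayo is living and takes 1/6.
Lanre is living and takes 1/6.
Zainab is living and takes 1/6.

Adaeze 1/6; Dayo 1/6; Ifeoma 1/6; Lanre 1/6; Segun 1/6; Zainab 1/6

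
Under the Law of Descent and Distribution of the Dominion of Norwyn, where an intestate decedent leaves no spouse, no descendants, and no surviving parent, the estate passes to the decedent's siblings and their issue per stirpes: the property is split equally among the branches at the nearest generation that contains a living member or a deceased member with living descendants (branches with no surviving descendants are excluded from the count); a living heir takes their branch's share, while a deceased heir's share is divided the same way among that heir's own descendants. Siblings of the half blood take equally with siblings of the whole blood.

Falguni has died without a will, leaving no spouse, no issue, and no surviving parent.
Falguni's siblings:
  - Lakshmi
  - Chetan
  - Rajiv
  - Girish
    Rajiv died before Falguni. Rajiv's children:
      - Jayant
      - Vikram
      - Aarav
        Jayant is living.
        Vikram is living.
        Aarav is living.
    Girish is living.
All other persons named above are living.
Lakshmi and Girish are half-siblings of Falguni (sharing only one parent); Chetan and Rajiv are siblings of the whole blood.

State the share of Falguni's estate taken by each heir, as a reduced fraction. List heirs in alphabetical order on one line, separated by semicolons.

Aarav 1/12; Chetan 1/4; Girish 1/4; Jayant 1/12; Lakshmi 1/4; Vikram 1/12

No spouse, descendants, or parent survives, so the estate passes to Falguni's siblings per stirpes.
Half-blood and whole-blood siblings take equally under the stated rule.
The estate is divided into 4 equal shares of 1/4 among Lakshmi, Chetan, Rajiv, Girish.
Lakshmi is living and takes 1/4.
Chetan is living and takes 1/4.
Rajiv predeceased; the 1/4 allotted to Rajiv's branch passes to Rajiv's issue by representation.
The 1/4 is divided into 3 equal shares of 1/12 among Jayant, Vikram, Aarav.
Jayant is living and takes 1/12.
Vikram is living and takes 1/12.
Aarav is living and takes 1/12.
Girish is living and takes 1/4.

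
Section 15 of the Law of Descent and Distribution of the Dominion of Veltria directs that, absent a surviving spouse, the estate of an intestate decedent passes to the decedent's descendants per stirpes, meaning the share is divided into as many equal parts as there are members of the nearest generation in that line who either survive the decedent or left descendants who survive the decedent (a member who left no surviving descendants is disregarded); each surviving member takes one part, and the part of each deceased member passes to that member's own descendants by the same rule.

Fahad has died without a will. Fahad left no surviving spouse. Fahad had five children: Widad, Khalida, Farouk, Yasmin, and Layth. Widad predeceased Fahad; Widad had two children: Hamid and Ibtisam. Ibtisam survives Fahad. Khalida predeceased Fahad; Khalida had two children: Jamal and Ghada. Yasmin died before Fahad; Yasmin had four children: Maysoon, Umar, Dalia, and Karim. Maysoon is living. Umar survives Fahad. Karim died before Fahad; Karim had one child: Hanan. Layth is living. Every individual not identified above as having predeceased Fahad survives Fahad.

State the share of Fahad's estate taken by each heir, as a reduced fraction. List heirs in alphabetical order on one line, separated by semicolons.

There is no surviving spouse, so the entire estate passes to Fahad's descendants per stirpes.
The estate is divided into 5 equal shares of 1/5 among Widad, Khalida, Farouk, Yasmin, Layth.
Widad predeceased; the 1/5 allotted to Widad's branch passes to Widad's issue by representation.
The 1/5 is divided into 2 equal shares of 1/10 among Hamid, Ibtisam.
Hamid is living and takes 1/10.
Ibtisam is living and takes 1/10.
Khalida predeceased; the 1/5 allotted to Khalida's branch passes to Khalida's issue by representation.
The 1/5 is divided into 2 equal shares of 1/10 among Jamal, Ghada.
Jamal is living and takes 1/10.
Ghada is living and takes 1/10.
Farouk is living and takes 1/5.
Yasmin predeceased; the 1/5 allotted to Yasmin's branch passes to Yasmin's issue by representation.
The 1/5 is divided into 4 equal shares of 1/20 among Maysoon, Umar, Dalia, Karim.
Maysoon is living and takes 1/20.
Umar is living and takes 1/20.
Dalia is living and takes 1/20.
Karim predeceased; the 1/20 allotted to Karim's branch passes to Karim's issue by representation.
Hanan is the sole taker at this level and receives the full 1/20.
Layth is living and takes 1/5.

Dalia 1/20; Farouk 1/5; Ghada 1/10; Hamid 1/10; Hanan 1/20; Ibtisam 1/10; Jamal 1/10; Layth 1/5; Maysoon 1/20; Umar 1/20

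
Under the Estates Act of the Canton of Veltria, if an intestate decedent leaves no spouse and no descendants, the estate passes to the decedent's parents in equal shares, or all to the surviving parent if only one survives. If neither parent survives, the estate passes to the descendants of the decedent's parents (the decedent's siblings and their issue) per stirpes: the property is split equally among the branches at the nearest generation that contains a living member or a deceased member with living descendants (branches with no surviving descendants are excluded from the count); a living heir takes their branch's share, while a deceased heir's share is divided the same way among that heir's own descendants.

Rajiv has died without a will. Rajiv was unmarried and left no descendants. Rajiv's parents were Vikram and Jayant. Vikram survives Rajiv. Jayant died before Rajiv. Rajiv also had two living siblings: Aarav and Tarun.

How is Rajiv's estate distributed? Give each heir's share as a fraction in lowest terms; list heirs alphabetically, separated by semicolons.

Only one parent, Vikram, survives, so Vikram takes the entire estate. The siblings take nothing because a surviving parent has priority.

Vikram 1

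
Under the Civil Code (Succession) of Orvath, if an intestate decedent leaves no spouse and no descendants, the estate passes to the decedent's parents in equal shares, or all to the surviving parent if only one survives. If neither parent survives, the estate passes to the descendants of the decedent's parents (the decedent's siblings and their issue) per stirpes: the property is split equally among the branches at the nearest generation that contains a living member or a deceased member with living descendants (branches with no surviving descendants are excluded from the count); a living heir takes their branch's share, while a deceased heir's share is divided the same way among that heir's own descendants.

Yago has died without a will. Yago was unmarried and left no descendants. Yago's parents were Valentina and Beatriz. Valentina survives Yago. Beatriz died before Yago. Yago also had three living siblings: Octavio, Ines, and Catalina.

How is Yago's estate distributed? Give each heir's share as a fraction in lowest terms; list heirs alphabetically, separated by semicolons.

Only one parent, Valentina, survives, so Valentina takes the entire estate. The siblings take nothing because a surviving parent has priority.

Valentina 1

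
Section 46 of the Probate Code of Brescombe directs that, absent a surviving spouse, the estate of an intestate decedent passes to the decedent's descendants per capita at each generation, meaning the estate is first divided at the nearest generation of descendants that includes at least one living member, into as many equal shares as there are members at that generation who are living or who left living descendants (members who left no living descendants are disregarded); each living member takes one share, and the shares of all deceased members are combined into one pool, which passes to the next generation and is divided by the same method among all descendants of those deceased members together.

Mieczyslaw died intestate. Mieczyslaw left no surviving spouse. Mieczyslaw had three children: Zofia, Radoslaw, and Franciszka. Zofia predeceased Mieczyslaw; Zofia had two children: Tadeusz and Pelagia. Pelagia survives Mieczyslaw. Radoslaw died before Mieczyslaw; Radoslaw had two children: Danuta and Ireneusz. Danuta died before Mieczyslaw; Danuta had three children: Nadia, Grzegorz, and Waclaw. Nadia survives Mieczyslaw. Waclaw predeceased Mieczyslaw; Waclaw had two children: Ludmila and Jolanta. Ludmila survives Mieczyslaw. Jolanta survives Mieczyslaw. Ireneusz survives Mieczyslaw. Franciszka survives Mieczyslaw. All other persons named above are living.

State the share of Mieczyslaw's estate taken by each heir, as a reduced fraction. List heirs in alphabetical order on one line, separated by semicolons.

Franciszka 1/3; Grzegorz 1/18; Ireneusz 1/6; Jolanta 1/36; Ludmila 1/36; Nadia 1/18; Pelagia 1/6; Tadeusz 1/6

There is no surviving spouse, so the entire estate passes to Mieczyslaw's descendants per capita at each generation.
At generation 1 (Zofia, Radoslaw, Franciszka) there are 3 shares of (1)/3 = 1/3 each.
Living: Franciszka — each takes 1/3.
Deceased: Zofia and Radoslaw. Their combined 2/3 is pooled and carried to generation 2.
At generation 2 (Tadeusz, Pelagia, Danuta, Ireneusz) there are 4 shares of (2/3)/4 = 1/6 each.
Living: Tadeusz, Pelagia, and Ireneusz — each takes 1/6.
Deceased: Danuta. That 1/6 share is carried to generation 3.
At generation 3 (Nadia, Grzegorz, Waclaw) there are 3 shares of (1/6)/3 = 1/18 each.
Living: Nadia and Grzegorz — each takes 1/18.
Deceased: Waclaw. That 1/18 share is carried to generation 4.
At generation 4 (Ludmila, Jolanta) there are 2 shares of (1/18)/2 = 1/36 each.
Living: Ludmila and Jolanta — each takes 1/36.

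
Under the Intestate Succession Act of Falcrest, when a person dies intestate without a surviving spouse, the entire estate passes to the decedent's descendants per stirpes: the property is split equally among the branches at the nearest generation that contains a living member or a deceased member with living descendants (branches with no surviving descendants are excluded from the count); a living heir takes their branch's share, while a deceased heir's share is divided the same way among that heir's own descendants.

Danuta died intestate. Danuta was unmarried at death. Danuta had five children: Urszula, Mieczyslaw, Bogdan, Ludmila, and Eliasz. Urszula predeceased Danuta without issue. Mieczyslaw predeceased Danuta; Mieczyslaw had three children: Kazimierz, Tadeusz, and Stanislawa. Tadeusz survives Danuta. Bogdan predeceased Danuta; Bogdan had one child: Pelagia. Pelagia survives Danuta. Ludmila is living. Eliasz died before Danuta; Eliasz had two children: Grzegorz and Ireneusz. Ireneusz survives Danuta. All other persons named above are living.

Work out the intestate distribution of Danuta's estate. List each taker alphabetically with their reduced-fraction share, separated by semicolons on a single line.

There is no surviving spouse, so the entire estate passes to Danuta's descendants per stirpes.
Urszula left no surviving issue, so that branch lapses and is disregarded.
The estate is divided into 4 equal shares of 1/4 among Mieczyslaw, Bogdan, Ludmila, Eliasz.
Mieczyslaw predeceased; the 1/4 allotted to Mieczyslaw's branch passes to Mieczyslaw's issue by representation.
The 1/4 is divided into 3 equal shares of 1/12 among Kazimierz, Tadeusz, Stanislawa.
Kazimierz is living and takes 1/12.
Tadeusz is living and takes 1/12.
Stanislawa is living and takes 1/12.
Bogdan predeceased; the 1/4 allotted to Bogdan's branch passes to Bogdan's issue by representation.
Pelagia is the sole taker at this level and receives the full 1/4.
Ludmila is living and takes 1/4.
Eliasz predeceased; the 1/4 allotted to Eliasz's branch passes to Eliasz's issue by representation.
The 1/4 is divided into 2 equal shares of 1/8 among Grzegorz, Ireneusz.
Grzegorz is living and takes 1/8.
Ireneusz is living and takes 1/8.

Grzegorz 1/8; Ireneusz 1/8; Kazimierz 1/12; Ludmila 1/4; Pelagia 1/4; Stanislawa 1/12; Tadeusz 1/12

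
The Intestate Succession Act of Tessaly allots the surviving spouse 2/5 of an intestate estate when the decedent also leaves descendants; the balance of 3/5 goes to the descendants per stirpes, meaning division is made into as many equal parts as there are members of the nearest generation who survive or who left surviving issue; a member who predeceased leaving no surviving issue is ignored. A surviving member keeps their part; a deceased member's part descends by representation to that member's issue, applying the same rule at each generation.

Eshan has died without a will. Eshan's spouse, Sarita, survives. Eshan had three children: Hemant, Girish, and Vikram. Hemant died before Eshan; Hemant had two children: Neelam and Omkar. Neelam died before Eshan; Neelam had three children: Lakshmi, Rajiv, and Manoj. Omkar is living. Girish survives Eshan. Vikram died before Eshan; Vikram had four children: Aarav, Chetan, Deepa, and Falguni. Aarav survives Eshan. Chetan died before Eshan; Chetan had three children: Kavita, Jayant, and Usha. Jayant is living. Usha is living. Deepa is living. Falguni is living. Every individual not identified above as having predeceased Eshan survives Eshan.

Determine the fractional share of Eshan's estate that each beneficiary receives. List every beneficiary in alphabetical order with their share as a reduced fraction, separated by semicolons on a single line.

Aarav 1/20; Deepa 1/20; Falguni 1/20; Girish 1/5; Jayant 1/60; Kavita 1/60; Lakshmi 1/30; Manoj 1/30; Omkar 1/10; Rajiv 1/30; Sarita 2/5; Usha 1/60

Sarita, as surviving spouse, takes 2/5.
The remaining 3/5 passes to Eshan's descendants per stirpes.
The 3/5 is divided into 3 equal shares of 1/5 among Hemant, Girish, Vikram.
Hemant predeceased; the 1/5 allotted to Hemant's branch passes to Hemant's issue by representation.
The 1/5 is divided into 2 equal shares of 1/10 among Neelam, Omkar.
Neelam predeceased; the 1/10 allotted to Neelam's branch passes to Neelam's issue by representation.
The 1/10 is divided into 3 equal shares of 1/30 among Lakshmi, Rajiv, Manoj.
Lakshmi is living and takes 1/30.
Rajiv is living and takes 1/30.
Manoj is living and takes 1/30.
Omkar is living and takes 1/10.
Girish is living and takes 1/5.
Vikram predeceased; the 1/5 allotted to Vikram's branch passes to Vikram's issue by representation.
The 1/5 is divided into 4 equal shares of 1/20 among Aarav, Chetan, Deepa, Falguni.
Aarav is living and takes 1/20.
Chetan predeceased; the 1/20 allotted to Chetan's branch passes to Chetan's issue by representation.
The 1/20 is divided into 3 equal shares of 1/60 among Kavita, Jayant, Usha.
Kavita is living and takes 1/60.
Jayant is living and takes 1/60.
Usha is living and takes 1/60.
Deepa is living and takes 1/20.
Falguni is living and takes 1/20.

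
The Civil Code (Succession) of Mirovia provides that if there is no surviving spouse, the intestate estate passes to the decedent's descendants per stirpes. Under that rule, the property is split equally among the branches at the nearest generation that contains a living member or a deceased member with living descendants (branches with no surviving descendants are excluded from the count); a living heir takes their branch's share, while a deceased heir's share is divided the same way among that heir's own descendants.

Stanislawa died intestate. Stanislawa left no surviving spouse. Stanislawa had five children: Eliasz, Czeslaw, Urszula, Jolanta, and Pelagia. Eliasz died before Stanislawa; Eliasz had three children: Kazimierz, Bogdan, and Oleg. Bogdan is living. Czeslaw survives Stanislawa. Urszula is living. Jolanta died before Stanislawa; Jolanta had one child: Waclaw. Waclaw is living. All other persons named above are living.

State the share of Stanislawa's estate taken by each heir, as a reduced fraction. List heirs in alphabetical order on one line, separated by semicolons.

Bogdan 1/15; Czeslaw 1/5; Kazimierz 1/15; Oleg 1/15; Pelagia 1/5; Urszula 1/5; Waclaw 1/5

There is no surviving spouse, so the entire estate passes to Stanislawa's descendants per stirpes.
The estate is divided into 5 equal shares of 1/5 among Eliasz, Czeslaw, Urszula, Jolanta, Pelagia.
Eliasz predeceased; the 1/5 allotted to Eliasz's branch passes to Eliasz's issue by representation.
The 1/5 is divided into 3 equal shares of 1/15 among Kazimierz, Bogdan, Oleg.
Kazimierz is living and takes 1/15.
Bogdan is living and takes 1/15.
Oleg is living and takes 1/15.
Czeslaw is living and takes 1/5.
Urszula is living and takes 1/5.
Jolanta predeceased; the 1/5 allotted to Jolanta's branch passes to Jolanta's issue by representation.
Waclaw is the sole taker at this level and receives the full 1/5.
Pelagia is living and takes 1/5.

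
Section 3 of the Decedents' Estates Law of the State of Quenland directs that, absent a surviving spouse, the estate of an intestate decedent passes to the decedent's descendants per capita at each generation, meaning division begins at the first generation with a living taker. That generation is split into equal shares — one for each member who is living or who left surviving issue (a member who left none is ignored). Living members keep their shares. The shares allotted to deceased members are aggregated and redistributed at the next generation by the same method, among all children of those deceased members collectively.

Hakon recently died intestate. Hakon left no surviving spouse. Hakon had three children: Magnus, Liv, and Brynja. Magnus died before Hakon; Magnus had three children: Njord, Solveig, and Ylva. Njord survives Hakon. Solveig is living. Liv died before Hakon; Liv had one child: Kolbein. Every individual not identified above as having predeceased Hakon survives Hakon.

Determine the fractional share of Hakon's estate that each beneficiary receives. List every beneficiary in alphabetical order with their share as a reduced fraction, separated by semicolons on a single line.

Brynja 1/3; Kolbein 1/6; Njord 1/6; Solveig 1/6; Ylva 1/6

There is no surviving spouse, so the entire estate passes to Hakon's descendants per capita at each generation.
At generation 1 (Magnus, Liv, Brynja) there are 3 shares of (1)/3 = 1/3 each.
Living: Brynja — each takes 1/3.
Deceased: Magnus and Liv. Their combined 2/3 is pooled and carried to generation 2.
At generation 2 (Njord, Solveig, Ylva, Kolbein) there are 4 shares of (2/3)/4 = 1/6 each.
Living: Njord, Solveig, Ylva, and Kolbein — each takes 1/6.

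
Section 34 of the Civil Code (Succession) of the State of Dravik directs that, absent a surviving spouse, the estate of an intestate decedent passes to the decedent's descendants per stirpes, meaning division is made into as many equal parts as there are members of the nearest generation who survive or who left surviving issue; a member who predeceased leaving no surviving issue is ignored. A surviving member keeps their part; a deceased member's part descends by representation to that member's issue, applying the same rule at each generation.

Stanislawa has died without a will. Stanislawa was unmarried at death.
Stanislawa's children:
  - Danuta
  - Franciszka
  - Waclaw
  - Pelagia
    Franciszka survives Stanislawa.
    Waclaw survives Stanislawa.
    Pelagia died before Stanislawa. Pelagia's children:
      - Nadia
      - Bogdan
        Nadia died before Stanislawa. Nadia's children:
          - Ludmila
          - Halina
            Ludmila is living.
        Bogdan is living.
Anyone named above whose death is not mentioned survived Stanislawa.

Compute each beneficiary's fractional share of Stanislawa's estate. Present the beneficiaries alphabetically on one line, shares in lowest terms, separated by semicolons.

There is no surviving spouse, so the entire estate passes to Stanislawa's descendants per stirpes.
The estate is divided into 4 equal shares of 1/4 among Danuta, Franciszka, Waclaw, Pelagia.
Danuta is living and takes 1/4.
Franciszka is living and takes 1/4.
Waclaw is living and takes 1/4.
Pelagia predeceased; the 1/4 allotted to Pelagia's branch passes to Pelagia's issue by representation.
The 1/4 is divided into 2 equal shares of 1/8 among Nadia, Bogdan.
Nadia predeceased; the 1/8 allotted to Nadia's branch passes to Nadia's issue by representation.
The 1/8 is divided into 2 equal shares of 1/16 among Ludmila, Halina.
Ludmila is living and takes 1/16.
Halina is living and takes 1/16.
Bogdan is living and takes 1/8.

Bogdan 1/8; Danuta 1/4; Franciszka 1/4; Halina 1/16; Ludmila 1/16; Waclaw 1/4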